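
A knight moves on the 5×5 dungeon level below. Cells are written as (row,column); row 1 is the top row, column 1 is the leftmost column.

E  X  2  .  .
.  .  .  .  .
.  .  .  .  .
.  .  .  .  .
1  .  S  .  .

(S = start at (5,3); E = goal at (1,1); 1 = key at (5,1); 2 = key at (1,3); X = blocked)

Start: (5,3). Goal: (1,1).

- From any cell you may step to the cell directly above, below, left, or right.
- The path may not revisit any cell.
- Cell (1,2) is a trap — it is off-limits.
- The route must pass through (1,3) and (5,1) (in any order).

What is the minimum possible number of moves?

Any route passes through (1,3) and (5,1) in some order between (5,3) and (1,1). Summing Manhattan distances along each leg and taking the cheapest ordering ((5,3) → (5,1) → (1,3) → (1,1)) gives a lower bound of 2 + 6 + 2 = 10 moves.
That bound ignores the blocked cells. Measuring each leg by the fewest moves that actually steer around them ((5,3)→(5,1): 2; (5,1)→(1,3): 6; (1,3)→(1,1): 4) raises the lower bound to 12.
The shortest route satisfying every rule uses 14 moves: (5,3) → (5,2) → (5,1) → (4,1) → (3,1) → (3,2) → (3,3) → (3,4) → (2,4) → (1,4) → (1,3) → (2,3) → (2,2) → (2,1) → (1,1).
The bound of 12 isn't tight here; checking systematically, no route of length 12 through 13 satisfies every constraint, so 14 is the minimum.

14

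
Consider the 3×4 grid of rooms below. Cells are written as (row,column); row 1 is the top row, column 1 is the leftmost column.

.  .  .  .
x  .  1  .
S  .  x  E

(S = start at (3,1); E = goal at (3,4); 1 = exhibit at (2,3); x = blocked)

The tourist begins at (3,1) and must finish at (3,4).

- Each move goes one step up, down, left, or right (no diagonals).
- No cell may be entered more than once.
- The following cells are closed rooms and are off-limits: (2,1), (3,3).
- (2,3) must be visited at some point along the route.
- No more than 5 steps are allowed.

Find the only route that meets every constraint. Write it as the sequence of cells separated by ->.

The 5-move cap with required stops at (2,3) leaves no slack for detours.
Route from (3,1): right to (3,2), up to (2,2), 2× right (reaching (2,4)), down to (3,4) — 5 moves in all.
Check: all required cells visited; 5 ≤ 5 moves.

(3,1) -> (3,2) -> (2,2) -> (2,3) -> (2,4) -> (3,4)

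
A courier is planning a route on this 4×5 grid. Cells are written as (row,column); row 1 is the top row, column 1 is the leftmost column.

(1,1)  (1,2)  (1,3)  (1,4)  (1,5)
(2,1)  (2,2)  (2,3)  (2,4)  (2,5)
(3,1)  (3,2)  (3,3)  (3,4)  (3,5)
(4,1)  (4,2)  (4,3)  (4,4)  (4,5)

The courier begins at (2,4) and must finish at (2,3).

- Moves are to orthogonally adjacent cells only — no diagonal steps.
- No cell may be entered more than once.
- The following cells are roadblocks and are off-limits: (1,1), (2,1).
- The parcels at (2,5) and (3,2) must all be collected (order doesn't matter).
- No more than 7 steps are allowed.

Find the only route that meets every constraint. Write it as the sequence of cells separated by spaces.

(2,4) (2,5) (3,5) (3,4) (3,3) (3,2) (2,2) (2,3)

The 7-move cap with required stops at (2,5), (3,2) leaves no slack for detours.
Route from (2,4): right 1 to (2,5), down 1 to (3,5), left 3 to (3,2), up 1 to (2,2), right 1 to (2,3) — 7 moves in all.
Check: all required cells visited; 7 ≤ 7 moves.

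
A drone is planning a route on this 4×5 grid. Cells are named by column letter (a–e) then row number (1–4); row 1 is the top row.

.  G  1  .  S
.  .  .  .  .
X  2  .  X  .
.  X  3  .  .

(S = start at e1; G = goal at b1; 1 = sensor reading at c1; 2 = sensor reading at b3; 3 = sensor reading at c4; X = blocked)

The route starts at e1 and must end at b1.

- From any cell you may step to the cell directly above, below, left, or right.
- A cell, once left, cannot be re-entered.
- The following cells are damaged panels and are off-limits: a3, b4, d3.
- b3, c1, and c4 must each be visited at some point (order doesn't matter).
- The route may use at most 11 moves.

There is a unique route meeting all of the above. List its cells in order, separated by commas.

The 11-move cap with required stops at b3, c1, c4 leaves no slack for detours.
Route from e1: 3× down (reaching e4), 2× left (reaching c4), up to c3, left to b3, up to b2, right to c2, up to c1, left to b1 — 11 moves in all.
Check: all required cells visited; 11 ≤ 11 moves.

e1, e2, e3, e4, d4, c4, c3, b3, b2, c2, c1, b1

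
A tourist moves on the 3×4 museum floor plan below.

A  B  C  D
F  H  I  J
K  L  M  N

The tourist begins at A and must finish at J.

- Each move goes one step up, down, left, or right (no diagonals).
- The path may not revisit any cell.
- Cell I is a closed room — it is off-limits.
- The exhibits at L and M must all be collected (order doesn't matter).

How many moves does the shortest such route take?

Any route passes through L and M in some order between A and J. Summing Manhattan distances along each leg and taking the cheapest ordering (A → L → M → J) gives a lower bound of 3 + 1 + 2 = 6 moves.
A route of 6 moves achieves this: A → F → K → L → M → N → J.
Since 6 matches the lower bound, it is optimal.

6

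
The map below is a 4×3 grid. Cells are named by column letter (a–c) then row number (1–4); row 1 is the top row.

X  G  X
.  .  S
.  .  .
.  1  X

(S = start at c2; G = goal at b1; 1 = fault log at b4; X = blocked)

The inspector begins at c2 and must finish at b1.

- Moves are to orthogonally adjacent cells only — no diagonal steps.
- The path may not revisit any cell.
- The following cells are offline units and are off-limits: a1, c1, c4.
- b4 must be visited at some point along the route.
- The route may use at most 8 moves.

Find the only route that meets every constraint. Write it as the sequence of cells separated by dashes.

c2 - c3 - b3 - b4 - a4 - a3 - a2 - b2 - b1

The 8-move cap with required stops at b4 leaves no slack for detours.
Route from c2: down to c3, left to b3, down to b4, left to a4, 2× up (reaching a2), right to b2, up to b1 — 8 moves in all.
Check: all required cells visited; 8 ≤ 8 moves.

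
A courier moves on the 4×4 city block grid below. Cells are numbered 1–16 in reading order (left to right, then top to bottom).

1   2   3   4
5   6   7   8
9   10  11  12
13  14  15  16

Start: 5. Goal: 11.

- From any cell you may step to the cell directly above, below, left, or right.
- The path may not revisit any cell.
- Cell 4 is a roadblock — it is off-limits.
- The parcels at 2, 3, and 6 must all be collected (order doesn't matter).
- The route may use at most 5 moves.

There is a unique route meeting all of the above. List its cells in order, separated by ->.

Any route must reach 2, 3, and 6 and still end at 11 within 5 moves, so the order of the required stops is forced.
Route from 5: right 1 to 6, up 1 to 2, right 1 to 3, down 2 to 11 — 5 moves in all.
Check: all required cells visited; 5 ≤ 5 moves.

5 -> 6 -> 2 -> 3 -> 7 -> 11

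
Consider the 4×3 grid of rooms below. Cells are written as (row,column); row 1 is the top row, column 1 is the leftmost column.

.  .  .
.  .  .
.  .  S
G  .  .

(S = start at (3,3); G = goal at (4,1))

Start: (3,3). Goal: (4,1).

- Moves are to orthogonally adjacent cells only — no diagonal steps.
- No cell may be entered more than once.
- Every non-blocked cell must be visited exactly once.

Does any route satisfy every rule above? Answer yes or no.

One route that works: (3,3) → (4,3) → (4,2) → (3,2) → (2,2) → (2,3) → (1,3) → (1,2) → (1,1) → (2,1) → (3,1) → (4,1).

yes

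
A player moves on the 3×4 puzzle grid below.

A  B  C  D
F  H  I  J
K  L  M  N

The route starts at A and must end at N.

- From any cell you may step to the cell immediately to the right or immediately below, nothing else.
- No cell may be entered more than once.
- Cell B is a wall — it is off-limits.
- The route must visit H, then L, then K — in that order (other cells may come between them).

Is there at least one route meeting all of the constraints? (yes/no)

no

K lies to the left of L, so going from L to K would need a leftward move — but moves only go right/down, so L cannot be visited before K.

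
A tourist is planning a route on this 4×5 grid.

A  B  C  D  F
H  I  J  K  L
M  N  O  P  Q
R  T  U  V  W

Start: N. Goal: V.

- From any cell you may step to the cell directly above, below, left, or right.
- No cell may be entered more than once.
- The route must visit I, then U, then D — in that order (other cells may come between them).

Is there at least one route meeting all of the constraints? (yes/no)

One route that works: N → I → H → M → R → T → U → O → J → C → D → K → P → V.

yes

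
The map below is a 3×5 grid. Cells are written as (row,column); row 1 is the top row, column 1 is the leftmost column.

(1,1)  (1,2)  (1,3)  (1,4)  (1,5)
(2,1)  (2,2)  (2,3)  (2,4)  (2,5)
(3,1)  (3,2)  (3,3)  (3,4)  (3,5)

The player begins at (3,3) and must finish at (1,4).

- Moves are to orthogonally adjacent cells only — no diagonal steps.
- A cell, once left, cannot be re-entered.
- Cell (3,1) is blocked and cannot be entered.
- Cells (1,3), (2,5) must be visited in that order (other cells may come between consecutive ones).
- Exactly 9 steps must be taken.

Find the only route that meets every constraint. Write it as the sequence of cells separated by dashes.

The waypoints must appear in the order (1,3), (2,5), with no cell reused.
Route from (3,3): left 1 to (3,2), up 2 to (1,2), right 1 to (1,3), down 1 to (2,3), right 2 to (2,5), up 1 to (1,5), left 1 to (1,4) — 9 moves in all.
Check: order respected ((1,3) at step 4, (2,5) at step 7); 9 moves as required.

(3,3) - (3,2) - (2,2) - (1,2) - (1,3) - (2,3) - (2,4) - (2,5) - (1,5) - (1,4)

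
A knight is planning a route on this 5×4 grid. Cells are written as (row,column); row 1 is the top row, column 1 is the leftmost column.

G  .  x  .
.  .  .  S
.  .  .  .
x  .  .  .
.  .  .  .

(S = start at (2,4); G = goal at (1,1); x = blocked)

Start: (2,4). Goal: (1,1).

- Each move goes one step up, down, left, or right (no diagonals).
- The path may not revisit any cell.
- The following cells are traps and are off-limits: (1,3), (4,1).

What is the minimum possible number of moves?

4

The Manhattan distance from (2,4) to (1,1) is |2−1| + |4−1| = 4, so at least 4 moves are needed.
A route of 4 moves achieves this: (2,4) → (2,3) → (2,2) → (1,2) → (1,1).
Since 4 matches the lower bound, it is optimal.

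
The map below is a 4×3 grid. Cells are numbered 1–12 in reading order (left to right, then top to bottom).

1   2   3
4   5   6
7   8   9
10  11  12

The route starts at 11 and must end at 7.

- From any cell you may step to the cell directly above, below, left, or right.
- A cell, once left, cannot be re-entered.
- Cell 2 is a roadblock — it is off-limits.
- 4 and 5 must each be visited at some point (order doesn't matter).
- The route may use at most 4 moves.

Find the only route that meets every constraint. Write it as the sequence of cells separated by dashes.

11 - 8 - 5 - 4 - 7

The 4-move cap with required stops at 4, 5 leaves no slack for detours.
Route from 11: up 2 to 5, left 1 to 4, down 1 to 7 — 4 moves in all.
Check: all required cells visited; 4 ≤ 4 moves.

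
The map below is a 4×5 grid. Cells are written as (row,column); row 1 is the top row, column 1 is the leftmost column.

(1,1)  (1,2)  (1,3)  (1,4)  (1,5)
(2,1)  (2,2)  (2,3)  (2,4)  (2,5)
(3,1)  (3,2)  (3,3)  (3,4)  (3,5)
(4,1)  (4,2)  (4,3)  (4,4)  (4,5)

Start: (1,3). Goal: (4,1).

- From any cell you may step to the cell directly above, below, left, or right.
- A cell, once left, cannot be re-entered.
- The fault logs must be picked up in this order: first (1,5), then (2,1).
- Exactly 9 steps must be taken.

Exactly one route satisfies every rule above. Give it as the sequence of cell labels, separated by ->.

(1,3) -> (1,4) -> (1,5) -> (2,5) -> (2,4) -> (2,3) -> (2,2) -> (2,1) -> (3,1) -> (4,1)

The waypoints must appear in the order (1,5), (2,1), with no cell reused.
Route from (1,3): right 2 to (1,5), down 1 to (2,5), left 4 to (2,1), down 2 to (4,1) — 9 moves in all.
Check: order respected ((1,5) at step 2, (2,1) at step 7); 9 moves as required.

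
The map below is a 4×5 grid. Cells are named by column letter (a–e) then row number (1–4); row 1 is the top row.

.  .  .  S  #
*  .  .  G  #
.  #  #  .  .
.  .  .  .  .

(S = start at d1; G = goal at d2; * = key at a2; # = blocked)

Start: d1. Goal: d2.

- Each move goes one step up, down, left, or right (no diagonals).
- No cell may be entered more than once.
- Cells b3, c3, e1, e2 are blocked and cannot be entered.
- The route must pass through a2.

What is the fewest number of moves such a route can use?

Any route passes through a2 somewhere between d1 and d2. Summing Manhattan distances along the two legs (d1 → a2 → d2) gives a lower bound of 4 + 3 = 7 moves.
A route of 7 moves achieves this: d1 → c1 → b1 → a1 → a2 → b2 → c2 → d2.
Since 7 matches the lower bound, it is optimal.

7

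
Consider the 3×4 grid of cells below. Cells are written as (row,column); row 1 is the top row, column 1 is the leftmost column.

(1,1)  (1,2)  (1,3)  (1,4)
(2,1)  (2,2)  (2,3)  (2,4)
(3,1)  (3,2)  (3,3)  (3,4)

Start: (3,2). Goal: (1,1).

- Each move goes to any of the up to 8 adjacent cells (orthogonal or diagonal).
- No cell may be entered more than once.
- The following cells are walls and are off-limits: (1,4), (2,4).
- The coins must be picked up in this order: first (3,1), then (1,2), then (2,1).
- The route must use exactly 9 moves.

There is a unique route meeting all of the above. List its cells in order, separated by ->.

(3,2) -> (3,1) -> (2,2) -> (3,3) -> (3,4) -> (2,3) -> (1,3) -> (1,2) -> (2,1) -> (1,1)

The waypoints must appear in the order (3,1), (1,2), (2,1), with no cell reused.
Route from (3,2): left 1 to (3,1), up-right 1 to (2,2), down-right 1 to (3,3), right 1 to (3,4), up-left 1 to (2,3), up 1 to (1,3), left 1 to (1,2), down-left 1 to (2,1), up 1 to (1,1) — 9 moves in all.
Check: order respected ((3,1) at step 1, (1,2) at step 7, (2,1) at step 8); 9 moves as required.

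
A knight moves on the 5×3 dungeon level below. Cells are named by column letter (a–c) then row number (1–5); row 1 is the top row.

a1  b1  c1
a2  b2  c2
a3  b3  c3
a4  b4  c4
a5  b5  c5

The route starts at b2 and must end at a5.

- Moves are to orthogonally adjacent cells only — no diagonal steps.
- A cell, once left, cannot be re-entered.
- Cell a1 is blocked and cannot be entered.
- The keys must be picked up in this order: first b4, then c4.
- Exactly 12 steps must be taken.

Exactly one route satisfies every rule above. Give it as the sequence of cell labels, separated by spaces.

b2 b1 c1 c2 c3 b3 a3 a4 b4 c4 c5 b5 a5

The waypoints must appear in the order b4, c4, with no cell reused.
Route from b2: up 1 to b1, right 1 to c1, down 2 to c3, left 2 to a3, down 1 to a4, right 2 to c4, down 1 to c5, left 2 to a5 — 12 moves in all.
Check: order respected (b4 at step 8, c4 at step 9); 12 moves as required.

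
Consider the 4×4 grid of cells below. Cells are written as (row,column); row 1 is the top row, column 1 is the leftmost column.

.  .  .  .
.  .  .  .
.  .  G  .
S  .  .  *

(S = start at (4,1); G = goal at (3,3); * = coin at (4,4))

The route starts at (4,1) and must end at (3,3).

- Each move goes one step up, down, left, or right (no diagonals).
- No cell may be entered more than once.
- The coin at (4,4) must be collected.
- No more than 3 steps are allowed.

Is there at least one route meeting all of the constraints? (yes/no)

Even ignoring the no-revisit rule, getting from (4,1) to (3,3) via (4,4) needs at least 3 + 2 = 5 moves (Manhattan distance per leg), which exceeds the 3-move limit.

no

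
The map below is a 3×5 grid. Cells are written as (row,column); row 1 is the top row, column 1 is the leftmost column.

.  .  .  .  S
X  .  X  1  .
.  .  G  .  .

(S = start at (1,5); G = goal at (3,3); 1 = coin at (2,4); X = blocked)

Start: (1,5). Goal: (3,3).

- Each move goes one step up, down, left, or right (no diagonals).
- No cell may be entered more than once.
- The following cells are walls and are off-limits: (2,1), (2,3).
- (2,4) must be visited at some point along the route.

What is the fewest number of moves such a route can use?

4

Any route passes through (2,4) somewhere between (1,5) and (3,3). Summing Manhattan distances along the two legs ((1,5) → (2,4) → (3,3)) gives a lower bound of 2 + 2 = 4 moves.
A route of 4 moves achieves this: (1,5) → (2,5) → (2,4) → (3,4) → (3,3).
Since 4 matches the lower bound, it is optimal.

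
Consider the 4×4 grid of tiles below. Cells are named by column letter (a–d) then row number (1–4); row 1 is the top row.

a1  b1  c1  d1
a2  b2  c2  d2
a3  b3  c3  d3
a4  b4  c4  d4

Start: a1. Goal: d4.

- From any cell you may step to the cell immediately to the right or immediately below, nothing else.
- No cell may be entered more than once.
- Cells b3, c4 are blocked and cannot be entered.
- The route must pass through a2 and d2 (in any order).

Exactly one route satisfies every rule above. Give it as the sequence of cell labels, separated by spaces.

Moves only go right or down, so the column and row indices never decrease.
Route from a1: down to a2, 3× right (reaching d2), 2× down (reaching d4) — 6 moves in all.
Check: all required cells visited.

a1 a2 b2 c2 d2 d3 d4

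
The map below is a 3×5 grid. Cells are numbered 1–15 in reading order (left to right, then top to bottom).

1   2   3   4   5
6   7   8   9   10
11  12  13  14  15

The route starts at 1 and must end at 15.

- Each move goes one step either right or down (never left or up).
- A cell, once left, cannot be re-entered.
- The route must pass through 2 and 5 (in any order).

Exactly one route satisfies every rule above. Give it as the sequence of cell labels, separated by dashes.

Moves only go right or down, so the column and row indices never decrease.
Route from 1: right 4 to 5, down 2 to 15 — 6 moves in all.
Check: all required cells visited.

1 - 2 - 3 - 4 - 5 - 10 - 15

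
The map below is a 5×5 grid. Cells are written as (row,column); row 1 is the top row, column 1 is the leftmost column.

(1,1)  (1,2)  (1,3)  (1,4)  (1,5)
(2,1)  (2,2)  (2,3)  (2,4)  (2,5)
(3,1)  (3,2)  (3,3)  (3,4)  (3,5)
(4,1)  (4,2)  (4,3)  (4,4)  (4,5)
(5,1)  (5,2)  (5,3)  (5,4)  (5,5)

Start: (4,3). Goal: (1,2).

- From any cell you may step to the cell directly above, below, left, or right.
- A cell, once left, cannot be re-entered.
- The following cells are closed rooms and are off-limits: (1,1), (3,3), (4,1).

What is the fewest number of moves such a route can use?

4

The Manhattan distance from (4,3) to (1,2) is |4−1| + |3−2| = 4, so at least 4 moves are needed.
A route of 4 moves achieves this: (4,3) → (4,2) → (3,2) → (2,2) → (1,2).
Since 4 matches the lower bound, it is optimal.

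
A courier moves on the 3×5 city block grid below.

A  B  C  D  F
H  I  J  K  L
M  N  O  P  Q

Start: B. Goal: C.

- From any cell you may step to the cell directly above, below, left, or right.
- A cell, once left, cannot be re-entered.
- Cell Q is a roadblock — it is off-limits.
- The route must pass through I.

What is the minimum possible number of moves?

3

Any route passes through I somewhere between B and C. Summing Manhattan distances along the two legs (B → I → C) gives a lower bound of 1 + 2 = 3 moves.
A route of 3 moves achieves this: B → I → J → C.
Since 3 matches the lower bound, it is optimal.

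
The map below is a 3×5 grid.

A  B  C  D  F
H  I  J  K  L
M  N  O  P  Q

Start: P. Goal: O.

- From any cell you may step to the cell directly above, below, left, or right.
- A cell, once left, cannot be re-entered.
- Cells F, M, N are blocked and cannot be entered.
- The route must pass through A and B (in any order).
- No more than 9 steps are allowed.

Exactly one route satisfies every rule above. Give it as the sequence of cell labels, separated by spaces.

Any route must reach A and B and still end at O within 9 moves, so the order of the required stops is forced.
Route from P: 2× up (reaching D), 3× left (reaching A), down to H, 2× right (reaching J), down to O — 9 moves in all.
Check: all required cells visited; 9 ≤ 9 moves.

P K D C B A H I J O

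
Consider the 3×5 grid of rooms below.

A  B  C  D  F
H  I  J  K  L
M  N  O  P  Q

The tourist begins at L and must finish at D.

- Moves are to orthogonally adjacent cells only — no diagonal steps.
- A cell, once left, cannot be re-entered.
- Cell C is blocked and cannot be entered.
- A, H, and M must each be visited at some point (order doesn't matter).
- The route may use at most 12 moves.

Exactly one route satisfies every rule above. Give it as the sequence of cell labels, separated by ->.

L -> Q -> P -> O -> N -> M -> H -> A -> B -> I -> J -> K -> D

The 12-move cap with required stops at A, H, M leaves no slack for detours.
Route from L: down 1 to Q, left 4 to M, up 2 to A, right 1 to B, down 1 to I, right 2 to K, up 1 to D — 12 moves in all.
Check: all required cells visited; 12 ≤ 12 moves.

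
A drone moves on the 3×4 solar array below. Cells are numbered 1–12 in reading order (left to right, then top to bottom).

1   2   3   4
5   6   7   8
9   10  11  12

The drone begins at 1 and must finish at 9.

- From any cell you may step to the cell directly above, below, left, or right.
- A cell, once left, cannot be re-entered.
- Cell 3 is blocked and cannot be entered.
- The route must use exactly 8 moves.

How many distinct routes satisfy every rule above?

2

Need simple routes of exactly 8 moves from 1 to 9 (Manhattan distance 2, so 3 moves are spent on a detour and 3 undoing it).
Enumerating: 1 5 6 7 8 12 11 10 9 | 1 2 6 7 8 12 11 10 9.
That gives 2 routes.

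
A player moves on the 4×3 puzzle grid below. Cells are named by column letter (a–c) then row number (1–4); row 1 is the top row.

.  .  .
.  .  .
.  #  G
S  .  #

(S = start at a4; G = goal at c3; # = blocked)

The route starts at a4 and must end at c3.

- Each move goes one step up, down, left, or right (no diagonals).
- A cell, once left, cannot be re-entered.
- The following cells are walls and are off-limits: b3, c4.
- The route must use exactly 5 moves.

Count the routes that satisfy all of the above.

Need simple routes of exactly 5 moves from a4 to c3 (Manhattan distance 3, so 1 moves are spent on a detour and 1 undoing it).
Enumerating: a4 a3 a2 b2 c2 c3.
That gives 1 route.

1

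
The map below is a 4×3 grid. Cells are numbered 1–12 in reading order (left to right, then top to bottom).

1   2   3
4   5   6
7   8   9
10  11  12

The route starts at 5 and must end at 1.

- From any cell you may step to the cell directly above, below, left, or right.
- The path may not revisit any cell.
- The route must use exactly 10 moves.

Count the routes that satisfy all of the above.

Need simple routes of exactly 10 moves from 5 to 1 (Manhattan distance 2, so 4 moves are spent on a detour and 4 undoing it).
Enumerating: 5 2 3 6 9 12 11 8 7 4 1 | 5 2 3 6 9 12 11 10 7 4 1 | 5 2 3 6 9 8 11 10 7 4 1 | 5 8 7 10 11 12 9 6 3 2 1 | 5 4 7 10 11 8 9 6 3 2 1 | 5 4 7 10 11 12 9 6 3 2 1 | 5 4 7 8 11 12 9 6 3 2 1.
That gives 7 routes.

7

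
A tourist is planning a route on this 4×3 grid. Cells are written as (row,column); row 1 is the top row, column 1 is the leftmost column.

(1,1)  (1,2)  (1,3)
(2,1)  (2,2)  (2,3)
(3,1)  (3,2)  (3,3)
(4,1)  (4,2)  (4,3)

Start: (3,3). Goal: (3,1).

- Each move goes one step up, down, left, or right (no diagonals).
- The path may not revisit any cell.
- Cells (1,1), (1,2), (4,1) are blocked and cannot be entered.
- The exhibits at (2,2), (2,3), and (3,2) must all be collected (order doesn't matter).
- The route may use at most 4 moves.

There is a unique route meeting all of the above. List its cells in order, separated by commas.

(3,3), (2,3), (2,2), (3,2), (3,1)

The budget equals the shortest possible length, so every move has to be on a shortest route through the required cells.
Route from (3,3): up 1 to (2,3), left 1 to (2,2), down 1 to (3,2), left 1 to (3,1) — 4 moves in all.
Check: all required cells visited; 4 ≤ 4 moves.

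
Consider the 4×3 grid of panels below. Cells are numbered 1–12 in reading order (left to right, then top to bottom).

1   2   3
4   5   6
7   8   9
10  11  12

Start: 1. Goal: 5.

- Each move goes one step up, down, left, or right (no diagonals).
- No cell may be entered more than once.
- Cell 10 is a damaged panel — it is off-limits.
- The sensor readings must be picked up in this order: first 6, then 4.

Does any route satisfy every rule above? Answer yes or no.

yes

One route that works: 1 → 2 → 3 → 6 → 9 → 8 → 7 → 4 → 5.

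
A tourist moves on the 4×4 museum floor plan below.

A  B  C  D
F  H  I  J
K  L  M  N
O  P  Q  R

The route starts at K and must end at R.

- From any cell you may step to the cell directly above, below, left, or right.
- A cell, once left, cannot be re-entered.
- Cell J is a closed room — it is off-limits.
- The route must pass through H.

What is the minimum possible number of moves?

6

Any route passes through H somewhere between K and R. Summing Manhattan distances along the two legs (K → H → R) gives a lower bound of 2 + 4 = 6 moves.
A route of 6 moves achieves this: K → F → H → L → P → Q → R.
Since 6 matches the lower bound, it is optimal.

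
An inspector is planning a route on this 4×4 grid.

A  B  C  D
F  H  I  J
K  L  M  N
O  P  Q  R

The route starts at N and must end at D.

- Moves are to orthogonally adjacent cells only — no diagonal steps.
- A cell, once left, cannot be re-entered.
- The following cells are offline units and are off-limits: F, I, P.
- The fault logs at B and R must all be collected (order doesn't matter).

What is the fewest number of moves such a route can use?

8

Any route passes through B and R in some order between N and D. Summing Manhattan distances along each leg and taking the cheapest ordering (N → R → B → D) gives a lower bound of 1 + 5 + 2 = 8 moves.
A route of 8 moves achieves this: N → R → Q → M → L → H → B → C → D.
Since 8 matches the lower bound, it is optimal.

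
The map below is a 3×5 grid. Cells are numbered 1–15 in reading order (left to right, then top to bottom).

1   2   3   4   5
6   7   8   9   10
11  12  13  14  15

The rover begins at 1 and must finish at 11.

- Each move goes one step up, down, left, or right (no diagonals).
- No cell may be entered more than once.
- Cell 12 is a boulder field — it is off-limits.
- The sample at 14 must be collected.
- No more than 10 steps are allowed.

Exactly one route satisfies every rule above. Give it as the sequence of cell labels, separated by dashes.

1 - 2 - 3 - 4 - 9 - 14 - 13 - 8 - 7 - 6 - 11

The budget equals the shortest possible length, so every move has to be on a shortest route through the required cells.
Route from 1: right 3 to 4, down 2 to 14, left 1 to 13, up 1 to 8, left 2 to 6, down 1 to 11 — 10 moves in all.
Check: all required cells visited; 10 ≤ 10 moves.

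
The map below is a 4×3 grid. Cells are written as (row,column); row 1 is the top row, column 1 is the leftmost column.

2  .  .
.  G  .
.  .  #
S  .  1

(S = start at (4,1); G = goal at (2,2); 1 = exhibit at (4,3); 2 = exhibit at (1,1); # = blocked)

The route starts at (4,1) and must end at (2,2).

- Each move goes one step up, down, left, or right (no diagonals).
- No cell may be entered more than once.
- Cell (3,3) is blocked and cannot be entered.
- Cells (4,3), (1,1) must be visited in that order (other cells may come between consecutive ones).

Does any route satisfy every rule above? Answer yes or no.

(4,3) must be visited but has only one open neighbour ((4,2)), and it is neither the start nor the goal — the route would have to enter and leave through (4,2), re-entering it.

no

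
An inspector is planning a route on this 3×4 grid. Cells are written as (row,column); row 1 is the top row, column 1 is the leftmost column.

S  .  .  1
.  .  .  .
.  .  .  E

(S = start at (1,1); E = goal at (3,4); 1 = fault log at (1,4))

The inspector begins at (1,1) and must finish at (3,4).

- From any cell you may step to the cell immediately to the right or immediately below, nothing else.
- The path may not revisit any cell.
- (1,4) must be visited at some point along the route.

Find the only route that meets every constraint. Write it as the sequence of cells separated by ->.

Moves only go right or down, so the column and row indices never decrease.
Route from (1,1): 3× right (reaching (1,4)), 2× down (reaching (3,4)) — 5 moves in all.
Check: all required cells visited.

(1,1) -> (1,2) -> (1,3) -> (1,4) -> (2,4) -> (3,4)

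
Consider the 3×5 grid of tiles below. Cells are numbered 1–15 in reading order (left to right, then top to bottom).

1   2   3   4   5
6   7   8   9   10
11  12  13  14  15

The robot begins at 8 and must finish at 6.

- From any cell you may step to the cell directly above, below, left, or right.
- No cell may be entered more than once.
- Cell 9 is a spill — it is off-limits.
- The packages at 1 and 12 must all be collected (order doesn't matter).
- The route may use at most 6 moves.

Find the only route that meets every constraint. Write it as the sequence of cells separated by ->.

The budget equals the shortest possible length, so every move has to be on a shortest route through the required cells.
Route from 8: down to 13, left to 12, 2× up (reaching 2), left to 1, down to 6 — 6 moves in all.
Check: all required cells visited; 6 ≤ 6 moves.

8 -> 13 -> 12 -> 7 -> 2 -> 1 -> 6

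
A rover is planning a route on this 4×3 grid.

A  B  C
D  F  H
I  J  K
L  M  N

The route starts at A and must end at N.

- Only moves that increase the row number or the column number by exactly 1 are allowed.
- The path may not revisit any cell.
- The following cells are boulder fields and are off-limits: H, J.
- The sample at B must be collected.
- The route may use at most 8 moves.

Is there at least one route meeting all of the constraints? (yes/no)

no

Every right/down route from B to N runs into a blocked cell, so that leg cannot be completed.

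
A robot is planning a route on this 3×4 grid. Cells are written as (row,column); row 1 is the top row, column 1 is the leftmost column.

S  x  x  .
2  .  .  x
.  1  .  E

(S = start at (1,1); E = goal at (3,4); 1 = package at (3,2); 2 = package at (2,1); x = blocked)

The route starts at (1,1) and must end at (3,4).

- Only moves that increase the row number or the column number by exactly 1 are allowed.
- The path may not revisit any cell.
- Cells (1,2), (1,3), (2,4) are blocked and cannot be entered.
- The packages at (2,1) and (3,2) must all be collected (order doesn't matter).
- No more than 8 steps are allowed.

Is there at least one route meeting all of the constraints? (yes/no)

yes

One route that works: (1,1) → (2,1) → (3,1) → (3,2) → (3,3) → (3,4).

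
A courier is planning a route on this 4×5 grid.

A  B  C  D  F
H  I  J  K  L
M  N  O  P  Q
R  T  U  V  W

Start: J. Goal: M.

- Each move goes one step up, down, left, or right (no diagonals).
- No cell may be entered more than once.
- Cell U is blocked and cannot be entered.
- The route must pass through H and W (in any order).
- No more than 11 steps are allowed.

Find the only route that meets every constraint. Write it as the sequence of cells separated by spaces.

The 11-move cap with required stops at H, W leaves no slack for detours.
Route from J: 2× right (reaching L), 2× down (reaching W), left to V, up to P, 2× left (reaching N), up to I, left to H, down to M — 11 moves in all.
Check: all required cells visited; 11 ≤ 11 moves.

J K L Q W V P O N I H M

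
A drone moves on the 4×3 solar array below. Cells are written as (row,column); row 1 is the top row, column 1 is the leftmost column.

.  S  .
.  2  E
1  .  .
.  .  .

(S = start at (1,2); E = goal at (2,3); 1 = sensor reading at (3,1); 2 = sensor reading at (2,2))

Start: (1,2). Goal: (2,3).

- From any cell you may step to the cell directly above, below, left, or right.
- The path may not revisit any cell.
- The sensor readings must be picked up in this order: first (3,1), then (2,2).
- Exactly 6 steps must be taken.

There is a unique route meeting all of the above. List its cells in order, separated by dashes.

(1,2) - (1,1) - (2,1) - (3,1) - (3,2) - (2,2) - (2,3)

The waypoints must appear in the order (3,1), (2,2), with no cell reused.
Route from (1,2): left 1 to (1,1), down 2 to (3,1), right 1 to (3,2), up 1 to (2,2), right 1 to (2,3) — 6 moves in all.
Check: order respected (1 at step 3, 2 at step 5); 6 moves as required.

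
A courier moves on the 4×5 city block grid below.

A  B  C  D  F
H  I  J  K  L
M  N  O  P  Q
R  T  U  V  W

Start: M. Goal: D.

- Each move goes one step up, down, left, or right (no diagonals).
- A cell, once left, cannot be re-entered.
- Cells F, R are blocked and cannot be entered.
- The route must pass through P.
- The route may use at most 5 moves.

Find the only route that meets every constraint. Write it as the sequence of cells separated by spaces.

M N O P K D

Any route must reach P and still end at D within 5 moves, so the order of the required stops is forced.
Route from M: right 3 to P, up 2 to D — 5 moves in all.
Check: all required cells visited; 5 ≤ 5 moves.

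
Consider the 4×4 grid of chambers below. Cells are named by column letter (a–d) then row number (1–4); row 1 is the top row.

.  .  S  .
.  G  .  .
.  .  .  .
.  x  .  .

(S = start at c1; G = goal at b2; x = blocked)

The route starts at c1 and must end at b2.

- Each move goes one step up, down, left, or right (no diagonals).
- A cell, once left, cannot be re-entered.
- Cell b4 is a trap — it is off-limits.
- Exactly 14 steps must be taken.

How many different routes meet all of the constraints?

Need simple routes of exactly 14 moves from c1 to b2 (Manhattan distance 2, so 6 moves are spent on a detour and 6 undoing it).
No route satisfies every constraint, so the count is 0.

0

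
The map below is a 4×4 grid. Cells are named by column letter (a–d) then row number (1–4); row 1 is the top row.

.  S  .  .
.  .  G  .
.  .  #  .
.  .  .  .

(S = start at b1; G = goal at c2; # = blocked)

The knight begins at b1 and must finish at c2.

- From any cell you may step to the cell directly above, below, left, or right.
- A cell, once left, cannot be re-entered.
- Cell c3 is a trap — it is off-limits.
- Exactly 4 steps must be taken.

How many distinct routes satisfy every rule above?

Need simple routes of exactly 4 moves from b1 to c2 (Manhattan distance 2, so 1 moves are spent on a detour and 1 undoing it).
Enumerating: b1 a1 a2 b2 c2 | b1 c1 d1 d2 c2.
That gives 2 routes.

2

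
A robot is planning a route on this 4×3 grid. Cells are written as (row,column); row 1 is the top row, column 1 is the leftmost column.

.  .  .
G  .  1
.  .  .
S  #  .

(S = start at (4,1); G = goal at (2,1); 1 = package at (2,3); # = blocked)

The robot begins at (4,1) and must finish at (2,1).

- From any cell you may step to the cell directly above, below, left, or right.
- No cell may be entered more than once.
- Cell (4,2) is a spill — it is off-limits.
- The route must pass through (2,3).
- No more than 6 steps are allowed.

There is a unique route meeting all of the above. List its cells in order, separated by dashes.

(4,1) - (3,1) - (3,2) - (3,3) - (2,3) - (2,2) - (2,1)

The budget equals the shortest possible length, so every move has to be on a shortest route through the required cells.
Route from (4,1): up 1 to (3,1), right 2 to (3,3), up 1 to (2,3), left 2 to (2,1) — 6 moves in all.
Check: all required cells visited; 6 ≤ 6 moves.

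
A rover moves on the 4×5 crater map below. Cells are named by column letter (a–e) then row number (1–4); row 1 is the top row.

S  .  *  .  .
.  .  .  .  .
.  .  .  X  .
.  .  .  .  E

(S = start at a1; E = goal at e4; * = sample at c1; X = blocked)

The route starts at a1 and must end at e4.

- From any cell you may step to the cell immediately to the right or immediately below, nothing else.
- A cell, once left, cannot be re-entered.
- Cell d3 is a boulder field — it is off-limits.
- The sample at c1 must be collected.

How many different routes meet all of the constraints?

A right/down-only route from a1 to e4 makes exactly 3 down-moves and 4 right-moves in some order.
With no other constraints that would be C(7,3) = 35 routes.
Split at c1 and multiply the segment counts (each segment already excludes blocked cells): a1→c1: 1; c1→e4: 4; product = 4.
That gives 4 routes.

4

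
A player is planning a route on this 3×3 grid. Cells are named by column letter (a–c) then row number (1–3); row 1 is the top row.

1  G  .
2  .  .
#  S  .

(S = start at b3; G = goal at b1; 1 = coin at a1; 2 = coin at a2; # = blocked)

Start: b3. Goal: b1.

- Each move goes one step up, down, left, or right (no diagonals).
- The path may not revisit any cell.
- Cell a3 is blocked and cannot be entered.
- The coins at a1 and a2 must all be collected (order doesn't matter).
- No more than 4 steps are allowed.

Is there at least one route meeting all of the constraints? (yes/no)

yes

One route that works: b3 → b2 → a2 → a1 → b1.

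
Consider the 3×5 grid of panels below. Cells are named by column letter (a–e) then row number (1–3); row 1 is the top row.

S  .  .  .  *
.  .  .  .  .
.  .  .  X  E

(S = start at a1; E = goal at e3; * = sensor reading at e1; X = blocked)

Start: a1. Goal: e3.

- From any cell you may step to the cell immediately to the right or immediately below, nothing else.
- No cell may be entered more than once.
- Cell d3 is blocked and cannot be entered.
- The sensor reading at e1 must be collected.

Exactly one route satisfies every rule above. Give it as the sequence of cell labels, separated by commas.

a1, b1, c1, d1, e1, e2, e3

Moves only go right or down, so the column and row indices never decrease.
Route from a1: right 4 to e1, down 2 to e3 — 6 moves in all.
Check: all required cells visited.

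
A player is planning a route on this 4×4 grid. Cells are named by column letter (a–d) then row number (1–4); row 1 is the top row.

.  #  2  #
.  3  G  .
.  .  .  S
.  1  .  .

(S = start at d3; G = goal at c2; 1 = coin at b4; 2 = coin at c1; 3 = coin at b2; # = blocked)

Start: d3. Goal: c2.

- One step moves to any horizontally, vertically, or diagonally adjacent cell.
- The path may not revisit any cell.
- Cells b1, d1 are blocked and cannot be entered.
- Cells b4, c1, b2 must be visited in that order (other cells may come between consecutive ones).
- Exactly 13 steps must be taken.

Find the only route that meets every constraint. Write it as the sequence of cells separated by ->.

The waypoints must appear in the order b4, c1, b2, with no cell reused.
Route from d3: down 1 to d4, left 2 to b4, up-right 2 to d2, up-left 1 to c1, down-left 1 to b2, up-left 1 to a1, down 3 to a4, up-right 2 to c2 — 13 moves in all.
Check: order respected (1 at step 3, 2 at step 6, 3 at step 7); 13 moves as required.

d3 -> d4 -> c4 -> b4 -> c3 -> d2 -> c1 -> b2 -> a1 -> a2 -> a3 -> a4 -> b3 -> c2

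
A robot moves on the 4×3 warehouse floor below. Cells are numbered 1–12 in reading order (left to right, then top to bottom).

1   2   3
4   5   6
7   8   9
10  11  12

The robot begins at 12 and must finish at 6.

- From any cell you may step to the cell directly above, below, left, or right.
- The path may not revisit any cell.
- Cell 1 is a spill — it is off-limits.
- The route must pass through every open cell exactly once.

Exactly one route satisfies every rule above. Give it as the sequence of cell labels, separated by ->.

Need to visit all 11 open cells exactly once, starting at 12 and ending at 6.
Cell 10 has only two open neighbours (7 and 11), so the path must pass straight through it: one of those is the cell it's entered from and the other is where it exits.
Route from 12: up 1 to 9, left 1 to 8, down 1 to 11, left 1 to 10, up 2 to 4, right 1 to 5, up 1 to 2, right 1 to 3, down 1 to 6 — 10 moves in all.
Check: all 11 open cells covered.

12 -> 9 -> 8 -> 11 -> 10 -> 7 -> 4 -> 5 -> 2 -> 3 -> 6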